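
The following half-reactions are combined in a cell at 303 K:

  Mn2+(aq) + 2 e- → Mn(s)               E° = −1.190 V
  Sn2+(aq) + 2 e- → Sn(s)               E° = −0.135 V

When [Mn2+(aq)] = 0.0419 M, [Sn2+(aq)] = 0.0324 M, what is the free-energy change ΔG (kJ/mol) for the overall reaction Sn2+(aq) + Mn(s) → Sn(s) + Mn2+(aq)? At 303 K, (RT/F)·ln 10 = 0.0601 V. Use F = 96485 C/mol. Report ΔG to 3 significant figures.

E°cell = −0.135 − (−1.190) = +1.055 V; the balanced reaction transfers n = 2 electrons.
Here Q = [Mn2+(aq)] / [Sn2+(aq)] = 1.29 (log Q = 0.112), giving E = +1.055 − (0.0601/2)·(0.112) = +1.0516 V.
Finally ΔG = −nFE = −(2)(96485 C/mol)(+1.0516 V) = −203 kJ/mol.

−203 kJ/mol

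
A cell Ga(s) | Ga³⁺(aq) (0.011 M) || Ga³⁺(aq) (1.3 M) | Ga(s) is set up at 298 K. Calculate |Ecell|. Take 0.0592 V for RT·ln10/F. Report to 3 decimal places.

0.041 V

For a concentration cell E°cell = 0, since both electrodes use the same couple.
The compartment with the higher Ga³⁺(aq) concentration (1.3 M) acts as the cathode; ions are reduced there and produced at the dilute (0.011 M) anode.
With n = 3, Ecell = −(0.0592/3)·log([dilute]/[conc]) = −(0.0592/3)·log(0.011/1.3) = +0.041 V.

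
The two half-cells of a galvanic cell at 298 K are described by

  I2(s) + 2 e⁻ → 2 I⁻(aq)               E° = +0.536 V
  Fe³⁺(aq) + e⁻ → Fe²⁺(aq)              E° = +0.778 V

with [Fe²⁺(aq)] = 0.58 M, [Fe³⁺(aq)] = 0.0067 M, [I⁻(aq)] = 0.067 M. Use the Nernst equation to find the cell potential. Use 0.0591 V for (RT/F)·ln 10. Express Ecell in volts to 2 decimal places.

+0.06 V

Since E°(Fe³⁺/Fe²⁺) > E°(I₂/I⁻), Fe³⁺/Fe²⁺ serves as the cathode.
The standard potential is +0.778 − (+0.536) = +0.242 V and the balanced reaction transfers n = 2 electrons.
The balanced reaction is 2 Fe³⁺(aq) + 2 I⁻(aq) → 2 Fe²⁺(aq) + I2(s), so Q = [Fe²⁺(aq)]^2 / ([Fe³⁺(aq)]^2·[I⁻(aq)]^2) = 1.67×10^6 and log Q = 6.223.
By the Nernst equation, E = +0.242 − (0.0591/2)·(6.223) = +0.06 V.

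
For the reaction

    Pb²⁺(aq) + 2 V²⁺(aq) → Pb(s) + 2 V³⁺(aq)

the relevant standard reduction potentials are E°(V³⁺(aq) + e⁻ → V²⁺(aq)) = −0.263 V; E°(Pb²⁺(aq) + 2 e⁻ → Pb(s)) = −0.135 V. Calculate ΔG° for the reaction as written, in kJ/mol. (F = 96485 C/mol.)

−24.7 kJ/mol

In the reaction as written Pb²⁺(aq) is reduced, so the Pb²⁺/Pb couple is the cathode and V³⁺/V²⁺ is the anode.
E°cell = −0.135 − (−0.263) = +0.128 V; balancing electrons gives n = 2.
ΔG° = −nFE°cell = −(2)(96485)(+0.128) J/mol = −24.7 kJ/mol.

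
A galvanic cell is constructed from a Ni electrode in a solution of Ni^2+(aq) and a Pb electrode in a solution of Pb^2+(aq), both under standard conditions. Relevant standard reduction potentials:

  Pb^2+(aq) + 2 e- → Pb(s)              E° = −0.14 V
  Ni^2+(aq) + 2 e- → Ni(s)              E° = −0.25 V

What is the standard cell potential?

The Pb²⁺/Pb couple has the higher E°, so Pb ion is reduced (cathode) and Ni is oxidized (anode).
E°cell = E°(cathode) − E°(anode) = −0.14 − (−0.25) = +0.11 V.

+0.11 V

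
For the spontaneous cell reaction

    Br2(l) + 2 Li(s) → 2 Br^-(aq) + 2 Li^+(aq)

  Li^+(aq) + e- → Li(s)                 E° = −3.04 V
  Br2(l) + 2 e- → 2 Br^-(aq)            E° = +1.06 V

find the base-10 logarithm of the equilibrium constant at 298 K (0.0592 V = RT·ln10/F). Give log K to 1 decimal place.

The Br₂/Br⁻ couple is reduced (cathode); E°cell = +1.06 − (−3.04) = +4.10 V with n = 2.
At equilibrium E = 0, so log K = nE°cell / 0.0592 = (2)(+4.10) / 0.0592 = 138.5.

log K = 138.5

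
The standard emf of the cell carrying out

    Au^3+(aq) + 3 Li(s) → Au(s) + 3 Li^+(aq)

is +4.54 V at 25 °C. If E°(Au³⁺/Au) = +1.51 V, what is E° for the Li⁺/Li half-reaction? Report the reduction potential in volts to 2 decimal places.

−3.03 V

In the reaction as written the Au³⁺/Au couple is reduced (cathode) and Li⁺/Li is oxidized (anode), so E°cell = E°(Au³⁺/Au) − E°(Li⁺/Li).
E°(Li⁺/Li) = E°(cathode) − E°cell = +1.51 − (+4.54) = −3.03 V.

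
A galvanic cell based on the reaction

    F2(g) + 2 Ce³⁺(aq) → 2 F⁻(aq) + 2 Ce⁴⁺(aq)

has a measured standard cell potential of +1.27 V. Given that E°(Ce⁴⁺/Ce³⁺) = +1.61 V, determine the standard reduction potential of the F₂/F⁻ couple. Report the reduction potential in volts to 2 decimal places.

In the reaction as written the F₂/F⁻ couple is reduced (cathode) and Ce⁴⁺/Ce³⁺ is oxidized (anode), so E°cell = E°(F₂/F⁻) − E°(Ce⁴⁺/Ce³⁺).
E°(F₂/F⁻) = E°cell + E°(anode) = +1.27 + (+1.61) = +2.88 V.

+2.88 V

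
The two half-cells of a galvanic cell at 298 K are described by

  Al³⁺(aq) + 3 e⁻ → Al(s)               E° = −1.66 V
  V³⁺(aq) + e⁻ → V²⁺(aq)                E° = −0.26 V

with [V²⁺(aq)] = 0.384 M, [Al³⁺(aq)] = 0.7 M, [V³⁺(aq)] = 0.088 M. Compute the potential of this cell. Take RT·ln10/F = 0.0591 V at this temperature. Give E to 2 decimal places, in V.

Since E°(V³⁺/V²⁺) > E°(Al³⁺/Al), V³⁺/V²⁺ serves as the cathode.
The standard potential is −0.26 − (−1.66) = +1.40 V and the balanced reaction transfers n = 3 electrons.
The balanced reaction is 3 V³⁺(aq) + Al(s) → 3 V²⁺(aq) + Al³⁺(aq), so Q = ([V²⁺(aq)]^3·[Al³⁺(aq)]) / [V³⁺(aq)]^3 = 58.2 and log Q = 1.765.
By the Nernst equation, E = +1.40 − (0.0591/3)·(1.765) = +1.37 V.

+1.37 V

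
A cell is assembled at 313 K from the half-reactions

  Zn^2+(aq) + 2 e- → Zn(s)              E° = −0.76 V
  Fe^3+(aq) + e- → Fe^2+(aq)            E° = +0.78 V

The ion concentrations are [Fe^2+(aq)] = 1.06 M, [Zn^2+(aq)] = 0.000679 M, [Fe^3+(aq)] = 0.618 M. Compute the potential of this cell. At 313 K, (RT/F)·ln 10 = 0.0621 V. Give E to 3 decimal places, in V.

+1.624 V

Fe³⁺/Fe²⁺ is reduced (cathode, E° = +0.78 V) and Zn²⁺/Zn is oxidized (anode).
E°cell = E°cat − E°an = +0.78 − (−0.76) = +1.54 V; n = 2.
Balancing gives 2 Fe^3+(aq) + Zn(s) → 2 Fe^2+(aq) + Zn^2+(aq); hence Q = ([Fe^2+(aq)]^2·[Zn^2+(aq)]) / [Fe^3+(aq)]^2 = 0.002 (log Q = −2.699).
Applying E = E° − (RT ln10/nF)·log Q gives +1.54 − (0.0621/2)(−2.699) = +1.624 V.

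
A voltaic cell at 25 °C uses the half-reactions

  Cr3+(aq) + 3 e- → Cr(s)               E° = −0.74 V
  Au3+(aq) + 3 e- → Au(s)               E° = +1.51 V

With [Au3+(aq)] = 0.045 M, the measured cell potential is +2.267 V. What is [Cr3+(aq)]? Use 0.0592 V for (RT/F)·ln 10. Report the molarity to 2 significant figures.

The Au³⁺/Au couple has the larger reduction potential, so it is the cathode: E°cell = +1.51 − (−0.74) = +2.25 V and n = 3.
Rearranging E = E° − (0.0592/n)·log Q gives log Q = 3(+2.25 − (+2.267))/0.0592 = −0.861.
The balanced reaction is Au3+(aq) + Cr(s) → Au(s) + Cr3+(aq), so Q = [Cr3+(aq)] / [Au3+(aq)].
Substituting the known concentrations and solving, log [Cr3+(aq)] = −2.208 and [Cr3+(aq)] = 0.0062 M.

0.0062 M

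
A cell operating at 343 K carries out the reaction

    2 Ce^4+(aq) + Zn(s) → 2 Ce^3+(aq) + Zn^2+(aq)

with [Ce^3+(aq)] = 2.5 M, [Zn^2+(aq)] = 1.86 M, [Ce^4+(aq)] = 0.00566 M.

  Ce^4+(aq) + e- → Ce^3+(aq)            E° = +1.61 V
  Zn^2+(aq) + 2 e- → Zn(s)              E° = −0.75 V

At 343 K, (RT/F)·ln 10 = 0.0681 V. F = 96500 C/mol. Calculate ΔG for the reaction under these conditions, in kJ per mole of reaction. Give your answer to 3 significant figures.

E°cell = +1.61 − (−0.75) = +2.36 V; the balanced reaction transfers n = 2 electrons.
The reaction quotient is ([Ce^3+(aq)]^2·[Zn^2+(aq)]) / [Ce^4+(aq)]^2 = 3.63×10^5; by Nernst, E = +2.36 − (0.0681/2)(5.560) = +2.1707 V.
Then ΔG = −nFE = −2 × 96500 × +2.1707 J/mol = −419 kJ/mol.

−419 kJ/mol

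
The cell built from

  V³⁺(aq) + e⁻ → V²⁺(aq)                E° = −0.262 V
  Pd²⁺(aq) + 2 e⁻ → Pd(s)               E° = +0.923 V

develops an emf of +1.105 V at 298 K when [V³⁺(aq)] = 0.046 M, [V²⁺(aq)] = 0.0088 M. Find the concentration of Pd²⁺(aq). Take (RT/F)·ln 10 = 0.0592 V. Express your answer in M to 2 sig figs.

With Pd²⁺/Pd at the cathode and V³⁺/V²⁺ at the anode, E°cell = +0.923 − (−0.262) = +1.185 V (n = 2).
Rearranging E = E° − (0.0592/n)·log Q gives log Q = 2(+1.185 − (+1.105))/0.0592 = 2.703.
Balancing electrons gives Pd²⁺(aq) + 2 V²⁺(aq) → Pd(s) + 2 V³⁺(aq); thus Q = [V³⁺(aq)]^2 / ([Pd²⁺(aq)]·[V²⁺(aq)]^2).
Isolating [Pd²⁺(aq)] in Q = 10^{2.703} yields log [Pd²⁺(aq)] = −1.266, i.e. 0.054 M.

0.054 M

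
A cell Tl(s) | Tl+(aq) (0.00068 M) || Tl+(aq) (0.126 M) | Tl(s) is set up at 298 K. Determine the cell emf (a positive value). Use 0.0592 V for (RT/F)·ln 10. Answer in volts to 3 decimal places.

0.134 V

For a concentration cell E°cell = 0, since both electrodes use the same couple.
The compartment with the higher Tl+(aq) concentration (0.126 M) acts as the cathode; ions are reduced there and produced at the dilute (0.00068 M) anode.
With n = 1, Ecell = −(0.0592/1)·log([dilute]/[conc]) = −(0.0592/1)·log(0.00068/0.126) = +0.134 V.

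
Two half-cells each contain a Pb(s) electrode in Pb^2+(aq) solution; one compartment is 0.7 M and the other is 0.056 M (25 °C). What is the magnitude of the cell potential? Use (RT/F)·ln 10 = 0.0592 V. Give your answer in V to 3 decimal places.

0.032 V

For a concentration cell E°cell = 0, since both electrodes use the same couple.
The compartment with the higher Pb^2+(aq) concentration (0.7 M) acts as the cathode; ions are reduced there and produced at the dilute (0.056 M) anode.
With n = 2, Ecell = −(0.0592/2)·log([dilute]/[conc]) = −(0.0592/2)·log(0.056/0.7) = +0.032 V.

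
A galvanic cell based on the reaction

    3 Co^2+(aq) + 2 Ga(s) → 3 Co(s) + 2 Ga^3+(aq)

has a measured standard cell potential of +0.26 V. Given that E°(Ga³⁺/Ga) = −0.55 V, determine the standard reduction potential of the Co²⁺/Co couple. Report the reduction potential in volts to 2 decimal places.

−0.29 V

In the reaction as written the Co²⁺/Co couple is reduced (cathode) and Ga³⁺/Ga is oxidized (anode), so E°cell = E°(Co²⁺/Co) − E°(Ga³⁺/Ga).
E°(Co²⁺/Co) = E°cell + E°(anode) = +0.26 + (−0.55) = −0.29 V.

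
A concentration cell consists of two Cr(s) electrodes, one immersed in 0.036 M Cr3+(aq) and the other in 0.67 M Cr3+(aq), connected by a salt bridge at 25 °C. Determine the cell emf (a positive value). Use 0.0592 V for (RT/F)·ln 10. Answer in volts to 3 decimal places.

0.025 V

For a concentration cell E°cell = 0, since both electrodes use the same couple.
The compartment with the higher Cr3+(aq) concentration (0.67 M) acts as the cathode; ions are reduced there and produced at the dilute (0.036 M) anode.
With n = 3, Ecell = −(0.0592/3)·log([dilute]/[conc]) = −(0.0592/3)·log(0.036/0.67) = +0.025 V.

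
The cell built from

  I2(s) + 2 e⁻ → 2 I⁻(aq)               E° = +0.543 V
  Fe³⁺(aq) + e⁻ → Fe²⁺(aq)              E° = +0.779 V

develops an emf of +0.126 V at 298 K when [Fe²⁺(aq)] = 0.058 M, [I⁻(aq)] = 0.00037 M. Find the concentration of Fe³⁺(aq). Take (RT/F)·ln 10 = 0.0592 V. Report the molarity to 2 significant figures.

Fe³⁺/Fe²⁺ is the cathode (higher E°); E°cell = +0.779 − (+0.543) = +0.236 V with n = 2.
From the Nernst equation, log Q = n(E° − E)/0.0592 = 2·(+0.236 − (+0.126))/0.0592 = 3.716.
The balanced reaction is 2 Fe³⁺(aq) + 2 I⁻(aq) → 2 Fe²⁺(aq) + I2(s), so Q = [Fe²⁺(aq)]^2 / ([Fe³⁺(aq)]^2·[I⁻(aq)]^2).
Substituting the known concentrations and solving, log [Fe³⁺(aq)] = 0.337 and [Fe³⁺(aq)] = 2.2 M.

2.2 M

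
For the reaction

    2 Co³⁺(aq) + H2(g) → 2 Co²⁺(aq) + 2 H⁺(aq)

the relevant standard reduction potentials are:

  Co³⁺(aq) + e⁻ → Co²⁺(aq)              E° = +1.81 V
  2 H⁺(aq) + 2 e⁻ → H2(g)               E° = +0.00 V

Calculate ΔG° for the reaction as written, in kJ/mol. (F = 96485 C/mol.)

−349 kJ/mol

In the reaction as written Co³⁺(aq) is reduced, so the Co³⁺/Co²⁺ couple is the cathode and 2H⁺/H₂ is the anode.
E°cell = +1.81 − (+0.00) = +1.81 V; balancing electrons gives n = 2.
ΔG° = −nFE°cell = −(2)(96485)(+1.81) J/mol = −349 kJ/mol.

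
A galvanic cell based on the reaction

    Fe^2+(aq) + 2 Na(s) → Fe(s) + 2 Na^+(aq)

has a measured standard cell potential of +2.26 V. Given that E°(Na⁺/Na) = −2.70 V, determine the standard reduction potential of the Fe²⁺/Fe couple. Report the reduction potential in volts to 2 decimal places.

−0.44 V

In the reaction as written the Fe²⁺/Fe couple is reduced (cathode) and Na⁺/Na is oxidized (anode), so E°cell = E°(Fe²⁺/Fe) − E°(Na⁺/Na).
E°(Fe²⁺/Fe) = E°cell + E°(anode) = +2.26 + (−2.70) = −0.44 V.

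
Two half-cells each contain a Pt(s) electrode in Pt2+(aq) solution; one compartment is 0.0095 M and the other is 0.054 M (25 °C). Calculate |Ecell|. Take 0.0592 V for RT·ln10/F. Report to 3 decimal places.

0.022 V

For a concentration cell E°cell = 0, since both electrodes use the same couple.
The compartment with the higher Pt2+(aq) concentration (0.054 M) acts as the cathode; ions are reduced there and produced at the dilute (0.0095 M) anode.
With n = 2, Ecell = −(0.0592/2)·log([dilute]/[conc]) = −(0.0592/2)·log(0.0095/0.054) = +0.022 V.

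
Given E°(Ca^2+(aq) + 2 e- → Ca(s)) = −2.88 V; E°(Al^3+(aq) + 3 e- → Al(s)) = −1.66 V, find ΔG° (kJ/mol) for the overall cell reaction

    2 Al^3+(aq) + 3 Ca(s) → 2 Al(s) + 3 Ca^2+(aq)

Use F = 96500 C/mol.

In the reaction as written Al^3+(aq) is reduced, so the Al³⁺/Al couple is the cathode and Ca²⁺/Ca is the anode.
E°cell = −1.66 − (−2.88) = +1.22 V; balancing electrons gives n = 6.
ΔG° = −nFE°cell = −(6)(96500)(+1.22) J/mol = −706 kJ/mol.

−706 kJ/mol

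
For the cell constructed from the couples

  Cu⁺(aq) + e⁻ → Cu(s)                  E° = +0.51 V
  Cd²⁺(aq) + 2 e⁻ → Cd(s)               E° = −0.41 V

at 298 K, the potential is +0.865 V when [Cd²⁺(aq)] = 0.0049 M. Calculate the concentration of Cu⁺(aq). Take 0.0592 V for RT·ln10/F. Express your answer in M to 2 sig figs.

0.0082 M

With Cu⁺/Cu at the cathode and Cd²⁺/Cd at the anode, E°cell = +0.51 − (−0.41) = +0.92 V (n = 2).
Since E = E° − (0.0592/n)·log Q, log Q = n(E° − E)/0.0592 = 1.858.
The balanced reaction is 2 Cu⁺(aq) + Cd(s) → 2 Cu(s) + Cd²⁺(aq), so Q = [Cd²⁺(aq)] / [Cu⁺(aq)]^2.
Substituting the known concentrations and solving, log [Cu⁺(aq)] = −2.084 and [Cu⁺(aq)] = 0.0082 M.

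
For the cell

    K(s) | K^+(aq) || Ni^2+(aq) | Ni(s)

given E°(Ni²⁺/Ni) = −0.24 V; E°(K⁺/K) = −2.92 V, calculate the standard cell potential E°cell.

+2.68 V

By convention the left-hand electrode in cell notation is the anode (oxidation) and the right-hand electrode is the cathode (reduction).
E°cell = E°(right) − E°(left) = −0.24 − (−2.92) = +2.68 V.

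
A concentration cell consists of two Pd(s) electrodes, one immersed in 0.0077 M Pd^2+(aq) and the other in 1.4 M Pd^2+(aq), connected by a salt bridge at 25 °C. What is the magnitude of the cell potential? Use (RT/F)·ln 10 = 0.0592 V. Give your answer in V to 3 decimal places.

0.067 V

For a concentration cell E°cell = 0, since both electrodes use the same couple.
The compartment with the higher Pd^2+(aq) concentration (1.4 M) acts as the cathode; ions are reduced there and produced at the dilute (0.0077 M) anode.
With n = 2, Ecell = −(0.0592/2)·log([dilute]/[conc]) = −(0.0592/2)·log(0.0077/1.4) = +0.067 V.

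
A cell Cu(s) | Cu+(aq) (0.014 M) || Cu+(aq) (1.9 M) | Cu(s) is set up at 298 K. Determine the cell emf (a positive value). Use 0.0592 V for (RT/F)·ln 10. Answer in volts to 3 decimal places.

For a concentration cell E°cell = 0, since both electrodes use the same couple.
The compartment with the higher Cu+(aq) concentration (1.9 M) acts as the cathode; ions are reduced there and produced at the dilute (0.014 M) anode.
With n = 1, Ecell = −(0.0592/1)·log([dilute]/[conc]) = −(0.0592/1)·log(0.014/1.9) = +0.126 V.

0.126 V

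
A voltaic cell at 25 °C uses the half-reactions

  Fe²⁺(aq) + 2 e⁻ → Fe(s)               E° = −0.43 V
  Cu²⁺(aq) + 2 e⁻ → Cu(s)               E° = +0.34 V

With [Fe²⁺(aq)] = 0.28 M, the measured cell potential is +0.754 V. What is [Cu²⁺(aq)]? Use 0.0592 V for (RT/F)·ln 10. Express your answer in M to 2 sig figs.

0.081 M

The Cu²⁺/Cu couple has the larger reduction potential, so it is the cathode: E°cell = +0.34 − (−0.43) = +0.77 V and n = 2.
From the Nernst equation, log Q = n(E° − E)/0.0592 = 2·(+0.77 − (+0.754))/0.0592 = 0.541.
For Cu²⁺(aq) + Fe(s) → Cu(s) + Fe²⁺(aq), the reaction quotient is Q = [Fe²⁺(aq)] / [Cu²⁺(aq)].
Solving for the unknown gives log [Cu²⁺(aq)] = −1.094, so [Cu²⁺(aq)] ≈ 0.081 M.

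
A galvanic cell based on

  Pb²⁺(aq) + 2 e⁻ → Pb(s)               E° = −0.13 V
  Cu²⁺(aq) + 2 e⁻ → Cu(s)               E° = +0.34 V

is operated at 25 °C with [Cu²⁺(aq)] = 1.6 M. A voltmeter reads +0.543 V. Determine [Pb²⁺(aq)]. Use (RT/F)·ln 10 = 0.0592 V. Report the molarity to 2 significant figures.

Cu²⁺/Cu is the cathode (higher E°); E°cell = +0.34 − (−0.13) = +0.47 V with n = 2.
From the Nernst equation, log Q = n(E° − E)/0.0592 = 2·(+0.47 − (+0.543))/0.0592 = −2.466.
For Cu²⁺(aq) + Pb(s) → Cu(s) + Pb²⁺(aq), the reaction quotient is Q = [Pb²⁺(aq)] / [Cu²⁺(aq)].
Solving for the unknown gives log [Pb²⁺(aq)] = −2.262, so [Pb²⁺(aq)] ≈ 0.0055 M.

0.0055 M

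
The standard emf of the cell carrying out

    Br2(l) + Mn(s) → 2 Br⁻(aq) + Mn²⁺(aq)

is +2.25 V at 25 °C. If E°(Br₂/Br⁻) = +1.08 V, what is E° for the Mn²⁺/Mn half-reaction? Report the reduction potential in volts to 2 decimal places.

−1.17 V

In the reaction as written the Br₂/Br⁻ couple is reduced (cathode) and Mn²⁺/Mn is oxidized (anode), so E°cell = E°(Br₂/Br⁻) − E°(Mn²⁺/Mn).
E°(Mn²⁺/Mn) = E°(cathode) − E°cell = +1.08 − (+2.25) = −1.17 V.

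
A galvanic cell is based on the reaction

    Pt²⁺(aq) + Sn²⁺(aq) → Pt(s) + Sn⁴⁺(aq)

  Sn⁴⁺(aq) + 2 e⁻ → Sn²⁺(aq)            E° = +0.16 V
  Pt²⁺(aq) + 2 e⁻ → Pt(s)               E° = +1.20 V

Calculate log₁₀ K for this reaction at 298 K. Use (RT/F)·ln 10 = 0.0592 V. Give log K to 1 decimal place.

log K = 35.1

The Pt²⁺/Pt couple is reduced (cathode); E°cell = +1.20 − (+0.16) = +1.04 V with n = 2.
At equilibrium E = 0, so log K = nE°cell / 0.0592 = (2)(+1.04) / 0.0592 = 35.1.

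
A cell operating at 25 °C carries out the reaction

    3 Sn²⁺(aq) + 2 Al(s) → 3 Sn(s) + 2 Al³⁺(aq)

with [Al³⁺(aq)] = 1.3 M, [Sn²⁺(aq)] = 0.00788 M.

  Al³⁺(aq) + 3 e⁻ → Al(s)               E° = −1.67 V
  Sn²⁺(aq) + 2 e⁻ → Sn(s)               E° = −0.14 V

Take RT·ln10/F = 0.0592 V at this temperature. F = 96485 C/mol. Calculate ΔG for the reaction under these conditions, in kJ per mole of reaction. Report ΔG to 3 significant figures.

−848 kJ/mol

The standard cell potential is −0.14 − (−1.67) = +1.53 V, with n = 6 electrons in the balanced equation.
Q = [Al³⁺(aq)]^2 / [Sn²⁺(aq)]^3 = 3.45×10^6, so log Q = 6.538 and E = +1.53 − (0.0592/6)(6.538) = +1.4655 V.
ΔG = −nFE = −(6)(96485)(+1.4655) J/mol = −848 kJ/mol.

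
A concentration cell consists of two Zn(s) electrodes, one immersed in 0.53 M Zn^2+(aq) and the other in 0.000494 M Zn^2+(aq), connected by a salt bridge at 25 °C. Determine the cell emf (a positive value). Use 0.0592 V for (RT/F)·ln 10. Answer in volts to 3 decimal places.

0.090 V

For a concentration cell E°cell = 0, since both electrodes use the same couple.
The compartment with the higher Zn^2+(aq) concentration (0.53 M) acts as the cathode; ions are reduced there and produced at the dilute (0.000494 M) anode.
With n = 2, Ecell = −(0.0592/2)·log([dilute]/[conc]) = −(0.0592/2)·log(0.000494/0.53) = +0.090 V.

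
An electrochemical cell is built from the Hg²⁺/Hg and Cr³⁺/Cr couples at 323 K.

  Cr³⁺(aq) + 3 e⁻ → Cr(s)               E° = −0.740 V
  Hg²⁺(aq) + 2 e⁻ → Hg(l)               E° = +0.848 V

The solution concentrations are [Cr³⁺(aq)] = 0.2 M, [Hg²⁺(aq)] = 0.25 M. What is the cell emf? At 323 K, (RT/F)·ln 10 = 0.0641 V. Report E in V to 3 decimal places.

+1.584 V

Hg²⁺/Hg is reduced (cathode, E° = +0.848 V) and Cr³⁺/Cr is oxidized (anode).
The standard potential is +0.848 − (−0.740) = +1.588 V and the balanced reaction transfers n = 6 electrons.
The balanced reaction is 3 Hg²⁺(aq) + 2 Cr(s) → 3 Hg(l) + 2 Cr³⁺(aq), so Q = [Cr³⁺(aq)]^2 / [Hg²⁺(aq)]^3 = 2.56 and log Q = 0.408.
Applying E = E° − (RT ln10/nF)·log Q gives +1.588 − (0.0641/6)(0.408) = +1.584 V.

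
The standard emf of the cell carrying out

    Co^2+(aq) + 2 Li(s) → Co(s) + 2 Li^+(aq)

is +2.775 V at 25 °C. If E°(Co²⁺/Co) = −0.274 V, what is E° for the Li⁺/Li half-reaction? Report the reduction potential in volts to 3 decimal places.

−3.049 V

In the reaction as written the Co²⁺/Co couple is reduced (cathode) and Li⁺/Li is oxidized (anode), so E°cell = E°(Co²⁺/Co) − E°(Li⁺/Li).
E°(Li⁺/Li) = E°(cathode) − E°cell = −0.274 − (+2.775) = −3.049 V.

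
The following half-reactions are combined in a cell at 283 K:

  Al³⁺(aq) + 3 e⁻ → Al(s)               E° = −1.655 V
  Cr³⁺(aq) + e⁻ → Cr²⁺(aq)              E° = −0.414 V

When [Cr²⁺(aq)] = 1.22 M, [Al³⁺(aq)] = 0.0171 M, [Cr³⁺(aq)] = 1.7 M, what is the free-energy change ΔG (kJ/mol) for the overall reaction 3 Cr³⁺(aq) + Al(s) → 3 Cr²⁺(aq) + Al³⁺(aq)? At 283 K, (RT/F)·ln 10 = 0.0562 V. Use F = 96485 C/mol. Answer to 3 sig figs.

−371 kJ/mol

The standard cell potential is −0.414 − (−1.655) = +1.241 V, with n = 3 electrons in the balanced equation.
Q = ([Cr²⁺(aq)]^3·[Al³⁺(aq)]) / [Cr³⁺(aq)]^3 = 0.00632, so log Q = −2.199 and E = +1.241 − (0.0562/3)(−2.199) = +1.2822 V.
Finally ΔG = −nFE = −(3)(96485 C/mol)(+1.2822 V) = −371 kJ/mol.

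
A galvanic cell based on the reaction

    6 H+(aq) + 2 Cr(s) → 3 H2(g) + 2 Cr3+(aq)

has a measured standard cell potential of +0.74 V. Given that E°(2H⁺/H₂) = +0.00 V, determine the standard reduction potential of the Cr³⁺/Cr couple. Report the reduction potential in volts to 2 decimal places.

−0.74 V

In the reaction as written the 2H⁺/H₂ couple is reduced (cathode) and Cr³⁺/Cr is oxidized (anode), so E°cell = E°(2H⁺/H₂) − E°(Cr³⁺/Cr).
E°(Cr³⁺/Cr) = E°(cathode) − E°cell = +0.00 − (+0.74) = −0.74 V.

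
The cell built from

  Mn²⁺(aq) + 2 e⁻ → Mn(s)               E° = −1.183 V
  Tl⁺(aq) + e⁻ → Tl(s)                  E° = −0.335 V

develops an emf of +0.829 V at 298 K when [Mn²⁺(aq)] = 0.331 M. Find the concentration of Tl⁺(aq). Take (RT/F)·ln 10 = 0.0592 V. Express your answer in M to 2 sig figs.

The Tl⁺/Tl couple has the larger reduction potential, so it is the cathode: E°cell = −0.335 − (−1.183) = +0.848 V and n = 2.
Rearranging E = E° − (0.0592/n)·log Q gives log Q = 2(+0.848 − (+0.829))/0.0592 = 0.642.
Balancing electrons gives 2 Tl⁺(aq) + Mn(s) → 2 Tl(s) + Mn²⁺(aq); thus Q = [Mn²⁺(aq)] / [Tl⁺(aq)]^2.
Substituting the known concentrations and solving, log [Tl⁺(aq)] = −0.561 and [Tl⁺(aq)] = 0.27 M.

0.27 M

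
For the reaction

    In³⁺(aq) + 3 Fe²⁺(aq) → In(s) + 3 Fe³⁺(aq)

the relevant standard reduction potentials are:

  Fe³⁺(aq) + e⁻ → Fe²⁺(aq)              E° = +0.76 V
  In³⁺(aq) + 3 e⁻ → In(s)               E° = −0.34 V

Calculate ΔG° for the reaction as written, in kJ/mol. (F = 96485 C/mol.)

+318 kJ/mol

In the reaction as written In³⁺(aq) is reduced, so the In³⁺/In couple is the cathode and Fe³⁺/Fe²⁺ is the anode.
E°cell = −0.34 − (+0.76) = −1.10 V; balancing electrons gives n = 3.
ΔG° = −nFE°cell = −(3)(96485)(−1.10) J/mol = +318 kJ/mol.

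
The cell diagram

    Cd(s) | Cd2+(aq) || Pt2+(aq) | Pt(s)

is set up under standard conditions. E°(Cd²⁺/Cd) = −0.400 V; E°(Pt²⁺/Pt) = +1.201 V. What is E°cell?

+1.601 V

By convention the left-hand electrode in cell notation is the anode (oxidation) and the right-hand electrode is the cathode (reduction).
E°cell = E°(right) − E°(left) = +1.201 − (−0.400) = +1.601 V.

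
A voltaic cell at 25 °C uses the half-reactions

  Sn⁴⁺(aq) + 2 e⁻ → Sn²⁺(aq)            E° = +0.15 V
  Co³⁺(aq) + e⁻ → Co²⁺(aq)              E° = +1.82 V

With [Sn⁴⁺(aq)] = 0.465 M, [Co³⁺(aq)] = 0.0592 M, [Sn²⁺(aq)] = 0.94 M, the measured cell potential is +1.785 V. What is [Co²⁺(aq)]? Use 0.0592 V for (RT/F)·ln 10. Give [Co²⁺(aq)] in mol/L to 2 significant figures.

The Co³⁺/Co²⁺ couple has the larger reduction potential, so it is the cathode: E°cell = +1.82 − (+0.15) = +1.67 V and n = 2.
Since E = E° − (0.0592/n)·log Q, log Q = n(E° − E)/0.0592 = −3.885.
Balancing electrons gives 2 Co³⁺(aq) + Sn²⁺(aq) → 2 Co²⁺(aq) + Sn⁴⁺(aq); thus Q = ([Co²⁺(aq)]^2·[Sn⁴⁺(aq)]) / ([Co³⁺(aq)]^2·[Sn²⁺(aq)]).
Solving for the unknown gives log [Co²⁺(aq)] = −3.017, so [Co²⁺(aq)] ≈ 0.00096 M.

0.00096 M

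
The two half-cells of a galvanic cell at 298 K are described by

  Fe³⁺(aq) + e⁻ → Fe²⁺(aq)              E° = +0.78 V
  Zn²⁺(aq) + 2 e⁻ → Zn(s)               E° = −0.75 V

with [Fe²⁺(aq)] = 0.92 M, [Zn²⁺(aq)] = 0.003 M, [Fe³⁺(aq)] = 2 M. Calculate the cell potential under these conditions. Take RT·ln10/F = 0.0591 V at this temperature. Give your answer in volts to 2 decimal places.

+1.62 V

Since E°(Fe³⁺/Fe²⁺) > E°(Zn²⁺/Zn), Fe³⁺/Fe²⁺ serves as the cathode.
E°cell = E°cat − E°an = +0.78 − (−0.75) = +1.53 V; n = 2.
The balanced reaction is 2 Fe³⁺(aq) + Zn(s) → 2 Fe²⁺(aq) + Zn²⁺(aq), so Q = ([Fe²⁺(aq)]^2·[Zn²⁺(aq)]) / [Fe³⁺(aq)]^2 = 0.000635 and log Q = −3.197.
By the Nernst equation, E = +1.53 − (0.0591/2)·(−3.197) = +1.62 V.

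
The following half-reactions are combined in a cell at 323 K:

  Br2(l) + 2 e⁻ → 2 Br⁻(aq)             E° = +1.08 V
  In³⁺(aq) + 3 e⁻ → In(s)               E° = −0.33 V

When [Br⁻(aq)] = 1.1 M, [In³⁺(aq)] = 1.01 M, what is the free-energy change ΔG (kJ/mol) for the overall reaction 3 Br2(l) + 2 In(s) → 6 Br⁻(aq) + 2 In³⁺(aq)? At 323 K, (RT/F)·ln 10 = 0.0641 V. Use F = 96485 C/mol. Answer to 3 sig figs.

The standard cell potential is +1.08 − (−0.33) = +1.41 V, with n = 6 electrons in the balanced equation.
Here Q = [Br⁻(aq)]^6·[In³⁺(aq)]^2 = 1.81 (log Q = 0.257), giving E = +1.41 − (0.0641/6)·(0.257) = +1.4073 V.
ΔG = −nFE = −(6)(96485)(+1.4073) J/mol = −815 kJ/mol.

−815 kJ/mol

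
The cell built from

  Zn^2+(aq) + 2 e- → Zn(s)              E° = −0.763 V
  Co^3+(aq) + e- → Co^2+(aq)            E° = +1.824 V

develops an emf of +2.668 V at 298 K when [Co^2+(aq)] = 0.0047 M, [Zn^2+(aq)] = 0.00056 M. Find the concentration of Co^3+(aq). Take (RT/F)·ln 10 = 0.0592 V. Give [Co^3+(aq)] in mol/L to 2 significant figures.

With Co³⁺/Co²⁺ at the cathode and Zn²⁺/Zn at the anode, E°cell = +1.824 − (−0.763) = +2.587 V (n = 2).
Rearranging E = E° − (0.0592/n)·log Q gives log Q = 2(+2.587 − (+2.668))/0.0592 = −2.736.
Balancing electrons gives 2 Co^3+(aq) + Zn(s) → 2 Co^2+(aq) + Zn^2+(aq); thus Q = ([Co^2+(aq)]^2·[Zn^2+(aq)]) / [Co^3+(aq)]^2.
Solving for the unknown gives log [Co^3+(aq)] = −2.586, so [Co^3+(aq)] ≈ 0.0026 M.

0.0026 M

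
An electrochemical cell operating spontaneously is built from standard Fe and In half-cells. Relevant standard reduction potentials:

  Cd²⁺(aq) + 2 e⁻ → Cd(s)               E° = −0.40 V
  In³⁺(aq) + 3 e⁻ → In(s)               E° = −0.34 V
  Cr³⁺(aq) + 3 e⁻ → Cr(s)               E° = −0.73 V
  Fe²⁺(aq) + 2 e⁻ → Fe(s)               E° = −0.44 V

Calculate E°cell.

+0.10 V

Of the two couples in this cell, the one with the more positive reduction potential is reduced at the cathode: here that is In³⁺/In (−0.34 V); Fe²⁺/Fe (−0.44 V) is the anode.
E°cell = E°(cathode) − E°(anode) = −0.34 − (−0.44) = +0.10 V.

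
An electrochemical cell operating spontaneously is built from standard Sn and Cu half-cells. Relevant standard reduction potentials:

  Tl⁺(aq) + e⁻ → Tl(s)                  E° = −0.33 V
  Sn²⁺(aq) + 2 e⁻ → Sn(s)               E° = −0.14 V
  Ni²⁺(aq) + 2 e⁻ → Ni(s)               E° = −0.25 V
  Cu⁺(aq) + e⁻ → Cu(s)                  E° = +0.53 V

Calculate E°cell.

+0.67 V

The Cu⁺/Cu couple has the higher E°, so Cu ion is reduced (cathode) and Sn is oxidized (anode).
E°cell = E°(cathode) − E°(anode) = +0.53 − (−0.14) = +0.67 V.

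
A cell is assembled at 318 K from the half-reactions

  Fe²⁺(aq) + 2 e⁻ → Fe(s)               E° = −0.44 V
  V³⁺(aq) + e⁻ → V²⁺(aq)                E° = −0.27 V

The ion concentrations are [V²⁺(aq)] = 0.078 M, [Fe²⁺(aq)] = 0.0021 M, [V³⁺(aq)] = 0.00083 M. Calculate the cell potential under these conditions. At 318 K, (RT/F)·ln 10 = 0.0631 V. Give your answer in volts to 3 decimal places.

+0.130 V

The V³⁺/V²⁺ couple has the more positive E°, so it is the cathode; Fe²⁺/Fe is the anode.
E°cell = E°cat − E°an = −0.27 − (−0.44) = +0.17 V; n = 2.
For the overall reaction 2 V³⁺(aq) + Fe(s) → 2 V²⁺(aq) + Fe²⁺(aq), Q = ([V²⁺(aq)]^2·[Fe²⁺(aq)]) / [V³⁺(aq)]^2 = 18.5, giving log Q = 1.268.
E = E° − (0.0631/n)·log Q = +0.17 − (0.0631/2)(1.268) = +0.130 V.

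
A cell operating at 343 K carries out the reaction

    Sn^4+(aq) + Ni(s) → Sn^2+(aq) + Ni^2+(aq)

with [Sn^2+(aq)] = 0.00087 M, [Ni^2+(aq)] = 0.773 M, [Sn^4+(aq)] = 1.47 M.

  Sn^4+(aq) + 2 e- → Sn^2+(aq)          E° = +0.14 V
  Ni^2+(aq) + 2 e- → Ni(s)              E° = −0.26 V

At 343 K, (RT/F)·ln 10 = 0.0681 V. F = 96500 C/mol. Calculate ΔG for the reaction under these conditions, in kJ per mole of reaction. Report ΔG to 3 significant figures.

E°cell = +0.14 − (−0.26) = +0.40 V; the balanced reaction transfers n = 2 electrons.
Q = ([Sn^2+(aq)]·[Ni^2+(aq)]) / [Sn^4+(aq)] = 0.000457, so log Q = −3.340 and E = +0.40 − (0.0681/2)(−3.340) = +0.5137 V.
Finally ΔG = −nFE = −(2)(96500 C/mol)(+0.5137 V) = −99.1 kJ/mol.

−99.1 kJ/mol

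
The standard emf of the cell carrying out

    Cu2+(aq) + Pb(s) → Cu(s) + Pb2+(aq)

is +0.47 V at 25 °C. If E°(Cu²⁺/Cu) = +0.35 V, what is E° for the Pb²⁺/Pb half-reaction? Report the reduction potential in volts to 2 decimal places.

In the reaction as written the Cu²⁺/Cu couple is reduced (cathode) and Pb²⁺/Pb is oxidized (anode), so E°cell = E°(Cu²⁺/Cu) − E°(Pb²⁺/Pb).
E°(Pb²⁺/Pb) = E°(cathode) − E°cell = +0.35 − (+0.47) = −0.12 V.

−0.12 V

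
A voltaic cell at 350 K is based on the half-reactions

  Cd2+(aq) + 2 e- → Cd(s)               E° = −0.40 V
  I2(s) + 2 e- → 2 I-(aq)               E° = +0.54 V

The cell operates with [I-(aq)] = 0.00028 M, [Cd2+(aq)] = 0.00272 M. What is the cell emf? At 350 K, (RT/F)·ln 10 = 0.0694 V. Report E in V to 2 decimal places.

+1.28 V

Since E°(I₂/I⁻) > E°(Cd²⁺/Cd), I₂/I⁻ serves as the cathode.
E°cell = +0.54 − (−0.40) = +0.94 V, with n = 2 electrons transferred.
Balancing gives I2(s) + Cd(s) → 2 I-(aq) + Cd2+(aq); hence Q = [I-(aq)]^2·[Cd2+(aq)] = 2.13×10^−10 (log Q = −9.671).
E = E° − (0.0694/n)·log Q = +0.94 − (0.0694/2)(−9.671) = +1.28 V.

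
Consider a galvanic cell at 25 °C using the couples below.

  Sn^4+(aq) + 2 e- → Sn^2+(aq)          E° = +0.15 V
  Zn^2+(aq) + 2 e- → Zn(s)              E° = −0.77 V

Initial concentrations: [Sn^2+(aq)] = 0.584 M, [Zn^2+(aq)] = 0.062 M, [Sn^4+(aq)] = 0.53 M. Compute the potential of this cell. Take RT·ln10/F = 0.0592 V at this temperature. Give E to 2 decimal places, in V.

+0.95 V

Sn⁴⁺/Sn²⁺ is reduced (cathode, E° = +0.15 V) and Zn²⁺/Zn is oxidized (anode).
The standard potential is +0.15 − (−0.77) = +0.92 V and the balanced reaction transfers n = 2 electrons.
For the overall reaction Sn^4+(aq) + Zn(s) → Sn^2+(aq) + Zn^2+(aq), Q = ([Sn^2+(aq)]·[Zn^2+(aq)]) / [Sn^4+(aq)] = 0.0683, giving log Q = −1.165.
E = E° − (0.0592/n)·log Q = +0.92 − (0.0592/2)(−1.165) = +0.95 V.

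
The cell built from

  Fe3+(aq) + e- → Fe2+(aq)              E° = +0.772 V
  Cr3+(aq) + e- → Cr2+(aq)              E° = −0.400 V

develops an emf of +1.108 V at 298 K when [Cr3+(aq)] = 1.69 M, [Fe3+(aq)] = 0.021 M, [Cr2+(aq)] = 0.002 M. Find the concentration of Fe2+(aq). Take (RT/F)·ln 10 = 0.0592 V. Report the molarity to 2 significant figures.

The Fe³⁺/Fe²⁺ couple has the larger reduction potential, so it is the cathode: E°cell = +0.772 − (−0.400) = +1.172 V and n = 1.
Since E = E° − (0.0592/n)·log Q, log Q = n(E° − E)/0.0592 = 1.081.
The balanced reaction is Fe3+(aq) + Cr2+(aq) → Fe2+(aq) + Cr3+(aq), so Q = ([Fe2+(aq)]·[Cr3+(aq)]) / ([Fe3+(aq)]·[Cr2+(aq)]).
Solving for the unknown gives log [Fe2+(aq)] = −3.524, so [Fe2+(aq)] ≈ 0.00030 M.

0.00030 M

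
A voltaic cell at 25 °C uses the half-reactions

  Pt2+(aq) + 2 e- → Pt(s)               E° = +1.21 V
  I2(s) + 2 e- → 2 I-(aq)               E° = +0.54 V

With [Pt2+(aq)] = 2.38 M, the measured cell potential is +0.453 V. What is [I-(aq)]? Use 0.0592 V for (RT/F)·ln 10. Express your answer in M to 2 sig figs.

0.00014 M

The Pt²⁺/Pt couple has the larger reduction potential, so it is the cathode: E°cell = +1.21 − (+0.54) = +0.67 V and n = 2.
Rearranging E = E° − (0.0592/n)·log Q gives log Q = 2(+0.67 − (+0.453))/0.0592 = 7.331.
The balanced reaction is Pt2+(aq) + 2 I-(aq) → Pt(s) + I2(s), so Q = 1 / ([Pt2+(aq)]·[I-(aq)]^2).
Solving for the unknown gives log [I-(aq)] = −3.854, so [I-(aq)] ≈ 0.00014 M.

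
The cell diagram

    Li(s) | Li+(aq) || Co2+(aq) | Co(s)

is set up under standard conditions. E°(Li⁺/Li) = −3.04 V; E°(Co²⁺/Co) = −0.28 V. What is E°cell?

+2.76 V

By convention the left-hand electrode in cell notation is the anode (oxidation) and the right-hand electrode is the cathode (reduction).
E°cell = E°(right) − E°(left) = −0.28 − (−3.04) = +2.76 V.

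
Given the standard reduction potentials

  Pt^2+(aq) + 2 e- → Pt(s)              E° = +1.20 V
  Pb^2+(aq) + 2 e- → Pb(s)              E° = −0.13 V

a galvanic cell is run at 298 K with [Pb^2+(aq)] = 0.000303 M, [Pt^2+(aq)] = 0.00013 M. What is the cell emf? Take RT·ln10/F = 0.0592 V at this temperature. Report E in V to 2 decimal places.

The Pt²⁺/Pt couple has the more positive E°, so it is the cathode; Pb²⁺/Pb is the anode.
E°cell = E°cat − E°an = +1.20 − (−0.13) = +1.33 V; n = 2.
Balancing gives Pt^2+(aq) + Pb(s) → Pt(s) + Pb^2+(aq); hence Q = [Pb^2+(aq)] / [Pt^2+(aq)] = 2.33 (log Q = 0.367).
E = E° − (0.0592/n)·log Q = +1.33 − (0.0592/2)(0.367) = +1.32 V.

+1.32 V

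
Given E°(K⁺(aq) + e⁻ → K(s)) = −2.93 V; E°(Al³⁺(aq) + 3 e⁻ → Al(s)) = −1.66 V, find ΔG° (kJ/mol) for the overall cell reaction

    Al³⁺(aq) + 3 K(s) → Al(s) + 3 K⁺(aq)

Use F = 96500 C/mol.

In the reaction as written Al³⁺(aq) is reduced, so the Al³⁺/Al couple is the cathode and K⁺/K is the anode.
E°cell = −1.66 − (−2.93) = +1.27 V; balancing electrons gives n = 3.
ΔG° = −nFE°cell = −(3)(96500)(+1.27) J/mol = −368 kJ/mol.

−368 kJ/mol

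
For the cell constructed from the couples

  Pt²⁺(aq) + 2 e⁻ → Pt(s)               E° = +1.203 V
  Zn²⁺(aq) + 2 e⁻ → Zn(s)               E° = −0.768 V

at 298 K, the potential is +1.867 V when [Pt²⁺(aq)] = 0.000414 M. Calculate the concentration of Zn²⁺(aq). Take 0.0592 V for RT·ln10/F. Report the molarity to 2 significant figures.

Pt²⁺/Pt is the cathode (higher E°); E°cell = +1.203 − (−0.768) = +1.971 V with n = 2.
From the Nernst equation, log Q = n(E° − E)/0.0592 = 2·(+1.971 − (+1.867))/0.0592 = 3.514.
For Pt²⁺(aq) + Zn(s) → Pt(s) + Zn²⁺(aq), the reaction quotient is Q = [Zn²⁺(aq)] / [Pt²⁺(aq)].
Substituting the known concentrations and solving, log [Zn²⁺(aq)] = 0.131 and [Zn²⁺(aq)] = 1.4 M.

1.4 M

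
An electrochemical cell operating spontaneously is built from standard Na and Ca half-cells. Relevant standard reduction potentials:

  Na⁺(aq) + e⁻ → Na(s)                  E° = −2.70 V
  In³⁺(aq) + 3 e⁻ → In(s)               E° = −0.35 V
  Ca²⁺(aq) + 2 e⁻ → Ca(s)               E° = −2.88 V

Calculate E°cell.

The Na⁺/Na couple has the higher E°, so Na ion is reduced (cathode) and Ca is oxidized (anode).
E°cell = E°(cathode) − E°(anode) = −2.70 − (−2.88) = +0.18 V.

+0.18 V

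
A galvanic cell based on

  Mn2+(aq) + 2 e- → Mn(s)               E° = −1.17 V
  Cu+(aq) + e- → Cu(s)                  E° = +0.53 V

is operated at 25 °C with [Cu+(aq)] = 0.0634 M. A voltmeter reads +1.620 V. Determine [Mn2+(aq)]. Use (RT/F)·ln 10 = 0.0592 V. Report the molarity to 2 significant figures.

The Cu⁺/Cu couple has the larger reduction potential, so it is the cathode: E°cell = +0.53 − (−1.17) = +1.70 V and n = 2.
Since E = E° − (0.0592/n)·log Q, log Q = n(E° − E)/0.0592 = 2.703.
Balancing electrons gives 2 Cu+(aq) + Mn(s) → 2 Cu(s) + Mn2+(aq); thus Q = [Mn2+(aq)] / [Cu+(aq)]^2.
Isolating [Mn2+(aq)] in Q = 10^{2.703} yields log [Mn2+(aq)] = 0.307, i.e. 2.0 M.

2.0 M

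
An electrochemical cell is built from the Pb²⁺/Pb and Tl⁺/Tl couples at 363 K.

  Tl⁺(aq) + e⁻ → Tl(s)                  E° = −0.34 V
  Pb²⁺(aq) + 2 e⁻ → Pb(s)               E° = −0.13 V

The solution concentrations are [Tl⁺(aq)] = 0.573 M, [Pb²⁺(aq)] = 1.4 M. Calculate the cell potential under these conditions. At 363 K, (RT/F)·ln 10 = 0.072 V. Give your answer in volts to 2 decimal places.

Since E°(Pb²⁺/Pb) > E°(Tl⁺/Tl), Pb²⁺/Pb serves as the cathode.
E°cell = −0.13 − (−0.34) = +0.21 V, with n = 2 electrons transferred.
Balancing gives Pb²⁺(aq) + 2 Tl(s) → Pb(s) + 2 Tl⁺(aq); hence Q = [Tl⁺(aq)]^2 / [Pb²⁺(aq)] = 0.235 (log Q = −0.630).
E = E° − (0.072/n)·log Q = +0.21 − (0.072/2)(−0.630) = +0.23 V.

+0.23 V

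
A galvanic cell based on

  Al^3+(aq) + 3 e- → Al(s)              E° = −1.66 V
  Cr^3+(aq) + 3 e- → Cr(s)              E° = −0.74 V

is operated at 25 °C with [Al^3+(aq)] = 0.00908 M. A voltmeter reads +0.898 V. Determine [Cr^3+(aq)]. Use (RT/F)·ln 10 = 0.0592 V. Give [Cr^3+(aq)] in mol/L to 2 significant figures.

0.00070 M

The Cr³⁺/Cr couple has the larger reduction potential, so it is the cathode: E°cell = −0.74 − (−1.66) = +0.92 V and n = 3.
From the Nernst equation, log Q = n(E° − E)/0.0592 = 3·(+0.92 − (+0.898))/0.0592 = 1.115.
For Cr^3+(aq) + Al(s) → Cr(s) + Al^3+(aq), the reaction quotient is Q = [Al^3+(aq)] / [Cr^3+(aq)].
Substituting the known concentrations and solving, log [Cr^3+(aq)] = −3.157 and [Cr^3+(aq)] = 0.00070 M.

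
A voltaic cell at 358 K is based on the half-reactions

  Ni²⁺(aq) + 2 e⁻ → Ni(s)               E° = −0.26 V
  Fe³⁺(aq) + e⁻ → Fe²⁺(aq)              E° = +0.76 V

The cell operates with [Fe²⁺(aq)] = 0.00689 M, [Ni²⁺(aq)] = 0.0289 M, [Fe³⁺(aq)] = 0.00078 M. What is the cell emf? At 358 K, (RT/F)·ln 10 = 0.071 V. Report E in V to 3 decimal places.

+1.007 V

The Fe³⁺/Fe²⁺ couple has the more positive E°, so it is the cathode; Ni²⁺/Ni is the anode.
E°cell = E°cat − E°an = +0.76 − (−0.26) = +1.02 V; n = 2.
The balanced reaction is 2 Fe³⁺(aq) + Ni(s) → 2 Fe²⁺(aq) + Ni²⁺(aq), so Q = ([Fe²⁺(aq)]^2·[Ni²⁺(aq)]) / [Fe³⁺(aq)]^2 = 2.26 and log Q = 0.353.
By the Nernst equation, E = +1.02 − (0.071/2)·(0.353) = +1.007 V.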